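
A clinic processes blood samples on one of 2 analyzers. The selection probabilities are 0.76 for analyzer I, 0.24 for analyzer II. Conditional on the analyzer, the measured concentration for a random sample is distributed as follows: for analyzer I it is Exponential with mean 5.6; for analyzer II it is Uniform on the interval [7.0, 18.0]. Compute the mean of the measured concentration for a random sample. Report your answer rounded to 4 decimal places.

7.2560

Component means — I: 5.6; II: 12.5.
E[X] = 0.76·5.6 + 0.24·12.5 = 7.256.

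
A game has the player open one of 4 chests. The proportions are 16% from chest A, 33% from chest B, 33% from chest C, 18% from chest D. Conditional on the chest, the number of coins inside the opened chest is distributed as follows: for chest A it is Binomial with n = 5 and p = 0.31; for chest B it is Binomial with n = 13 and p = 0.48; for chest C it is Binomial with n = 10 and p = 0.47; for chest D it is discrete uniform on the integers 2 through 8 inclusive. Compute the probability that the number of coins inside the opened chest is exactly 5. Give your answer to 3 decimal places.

0.164

Conditional on each chest, P(X = 5): A: 0.00286292; B: 0.175312; C: 0.241696; D: 0.142857.
By total probability, P(X = 5) = 0.16·0.00286292 + 0.33·0.175312 + 0.33·0.241696 + 0.18·0.142857 = 0.163785.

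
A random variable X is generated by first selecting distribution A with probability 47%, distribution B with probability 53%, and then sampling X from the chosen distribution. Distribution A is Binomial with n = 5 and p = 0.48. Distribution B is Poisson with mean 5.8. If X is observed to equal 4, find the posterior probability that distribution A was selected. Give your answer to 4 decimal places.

0.4616

Likelihoods P(X=4 | ·): A: 0.138019; B: 0.142755.
Posterior ∝ prior × likelihood. Numerator for A: 0.47·0.138019 = 0.0648688.
Normalizing constant: 0.47·0.138019 + 0.53·0.142755 = 0.140529.
P(A | observation) = 0.0648688 / 0.140529 = 0.461604.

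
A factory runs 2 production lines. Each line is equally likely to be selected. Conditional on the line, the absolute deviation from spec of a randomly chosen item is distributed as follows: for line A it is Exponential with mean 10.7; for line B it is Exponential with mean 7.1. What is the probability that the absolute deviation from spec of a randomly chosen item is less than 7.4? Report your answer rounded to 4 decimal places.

0.5733

Conditional on each line, P(X < 7.4): A: 0.49922; B: 0.647341.
By total probability, P(X < 7.4) = 0.5·0.49922 + 0.5·0.647341 = 0.573281.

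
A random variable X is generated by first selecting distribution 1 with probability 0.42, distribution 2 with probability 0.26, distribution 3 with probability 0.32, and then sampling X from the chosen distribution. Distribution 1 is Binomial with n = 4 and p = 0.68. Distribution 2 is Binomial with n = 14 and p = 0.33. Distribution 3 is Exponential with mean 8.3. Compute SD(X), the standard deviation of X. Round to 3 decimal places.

Per component, 1: μ=2.72, E[X²]=8.2688; 2: μ=4.62, E[X²]=24.4398; 3: μ=8.3, E[X²]=137.78.
E[X] = 0.42·2.72 + 0.26·4.62 + 0.32·8.3 = 4.9996.
E[X²] = 0.42·8.2688 + 0.26·24.4398 + 0.32·137.78 = 53.9168.
Var(X) = E[X²] − (E[X])² = 53.9168 − 24.996 = 28.9208.
SD(X) = √28.9208 = 5.37781.

5.378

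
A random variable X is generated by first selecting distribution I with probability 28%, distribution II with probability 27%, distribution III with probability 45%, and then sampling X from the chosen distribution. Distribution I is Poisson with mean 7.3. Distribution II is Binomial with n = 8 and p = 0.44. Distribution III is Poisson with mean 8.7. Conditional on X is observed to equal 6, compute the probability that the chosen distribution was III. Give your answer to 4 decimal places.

0.4422

Likelihoods P(X=6 | ·): I: 0.141989; II: 0.0637162; III: 0.100328.
Posterior ∝ prior × likelihood. Numerator for III: 0.45·0.100328 = 0.0451475.
Normalizing constant: 0.28·0.141989 + 0.27·0.0637162 + 0.45·0.100328 = 0.102108.
P(III | observation) = 0.0451475 / 0.102108 = 0.442155.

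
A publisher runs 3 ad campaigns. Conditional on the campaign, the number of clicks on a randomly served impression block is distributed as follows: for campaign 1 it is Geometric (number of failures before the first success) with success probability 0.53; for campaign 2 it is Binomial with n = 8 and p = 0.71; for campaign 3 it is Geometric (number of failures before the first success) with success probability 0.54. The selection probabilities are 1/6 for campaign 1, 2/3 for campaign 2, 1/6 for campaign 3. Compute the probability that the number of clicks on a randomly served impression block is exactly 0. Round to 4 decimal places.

Conditional on each campaign, P(X = 0): 1: 0.53; 2: 5.00246e-05; 3: 0.54.
By total probability, P(X = 0) = 0.166667·0.53 + 0.666667·5.00246e-05 + 0.166667·0.54 = 0.178367.

0.1784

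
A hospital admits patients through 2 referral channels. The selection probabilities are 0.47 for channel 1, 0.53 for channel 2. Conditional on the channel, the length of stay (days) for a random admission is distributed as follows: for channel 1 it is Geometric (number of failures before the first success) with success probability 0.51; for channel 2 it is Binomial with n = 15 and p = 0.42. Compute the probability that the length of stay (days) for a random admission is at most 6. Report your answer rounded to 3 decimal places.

0.757

Conditional on each channel, P(X ≤ 6): 1: 0.993218; 2: 0.547039.
By total probability, P(X ≤ 6) = 0.47·0.993218 + 0.53·0.547039 = 0.756743.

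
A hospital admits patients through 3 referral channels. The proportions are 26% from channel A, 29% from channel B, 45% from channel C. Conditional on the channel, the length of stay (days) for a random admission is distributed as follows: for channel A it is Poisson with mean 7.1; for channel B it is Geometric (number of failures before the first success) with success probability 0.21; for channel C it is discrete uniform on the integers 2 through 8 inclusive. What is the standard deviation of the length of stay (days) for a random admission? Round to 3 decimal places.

Per component, A: μ=7.1, E[X²]=57.51; B: μ=3.7619, E[X²]=32.0658; C: μ=5, E[X²]=29.
E[X] = 0.26·7.1 + 0.29·3.7619 + 0.45·5 = 5.18695.
E[X²] = 0.26·57.51 + 0.29·32.0658 + 0.45·29 = 37.3017.
Var(X) = E[X²] − (E[X])² = 37.3017 − 26.9045 = 10.3972.
SD(X) = √10.3972 = 3.22447.

3.224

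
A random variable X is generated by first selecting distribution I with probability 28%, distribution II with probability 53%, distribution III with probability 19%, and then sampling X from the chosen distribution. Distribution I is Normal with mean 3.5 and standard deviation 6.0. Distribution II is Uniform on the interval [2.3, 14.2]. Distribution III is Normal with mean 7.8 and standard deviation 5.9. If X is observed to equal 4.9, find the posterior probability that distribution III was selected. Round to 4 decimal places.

0.1538

Likelihoods f(4.9 | ·): I: 0.0647048; II: 0.0840336; III: 0.0599233.
Posterior ∝ prior × likelihood. Numerator for III: 0.19·0.0599233 = 0.0113854.
Normalizing constant: 0.28·0.0647048 + 0.53·0.0840336 + 0.19·0.0599233 = 0.0740406.
P(III | observation) = 0.0113854 / 0.0740406 = 0.153773.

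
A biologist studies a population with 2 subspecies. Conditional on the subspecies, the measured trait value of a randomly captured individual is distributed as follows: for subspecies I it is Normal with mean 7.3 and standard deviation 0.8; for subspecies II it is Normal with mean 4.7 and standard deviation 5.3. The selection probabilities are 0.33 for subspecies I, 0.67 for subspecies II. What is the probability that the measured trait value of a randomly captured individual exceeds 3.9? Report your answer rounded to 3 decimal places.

0.705

Conditional on each subspecies, P(X > 3.9): I: 0.999989; II: 0.55999.
By total probability, P(X > 3.9) = 0.33·0.999989 + 0.67·0.55999 = 0.70519.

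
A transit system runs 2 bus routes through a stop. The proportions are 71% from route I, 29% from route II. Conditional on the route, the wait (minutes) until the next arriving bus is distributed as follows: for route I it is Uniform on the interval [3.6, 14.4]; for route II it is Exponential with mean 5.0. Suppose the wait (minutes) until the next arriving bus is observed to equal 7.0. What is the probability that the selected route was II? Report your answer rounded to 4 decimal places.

0.1787

Likelihoods f(7.0 | ·): I: 0.0925926; II: 0.0493194.
Posterior ∝ prior × likelihood. Numerator for II: 0.29·0.0493194 = 0.0143026.
Normalizing constant: 0.71·0.0925926 + 0.29·0.0493194 = 0.0800434.
P(II | observation) = 0.0143026 / 0.0800434 = 0.178686.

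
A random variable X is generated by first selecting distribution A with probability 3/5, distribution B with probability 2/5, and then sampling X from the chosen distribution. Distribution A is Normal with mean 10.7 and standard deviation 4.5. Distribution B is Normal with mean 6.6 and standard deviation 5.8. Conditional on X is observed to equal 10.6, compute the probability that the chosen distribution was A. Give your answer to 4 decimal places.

0.7103

Likelihoods f(10.6 | ·): A: 0.088632; B: 0.0542253.
Posterior ∝ prior × likelihood. Numerator for A: 0.6·0.088632 = 0.0531792.
Normalizing constant: 0.6·0.088632 + 0.4·0.0542253 = 0.0748693.
P(A | observation) = 0.0531792 / 0.0748693 = 0.710294.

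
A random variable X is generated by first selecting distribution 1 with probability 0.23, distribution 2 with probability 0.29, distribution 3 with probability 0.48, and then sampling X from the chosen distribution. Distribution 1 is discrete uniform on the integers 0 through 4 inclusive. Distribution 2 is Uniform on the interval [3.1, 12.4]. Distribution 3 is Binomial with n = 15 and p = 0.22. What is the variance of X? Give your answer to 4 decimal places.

Per component, 1: μ=2, E[X²]=6; 2: μ=7.75, E[X²]=67.27; 3: μ=3.3, E[X²]=13.464.
E[X] = 0.23·2 + 0.29·7.75 + 0.48·3.3 = 4.2915.
E[X²] = 0.23·6 + 0.29·67.27 + 0.48·13.464 = 27.351.
Var(X) = E[X²] − (E[X])² = 27.351 − 18.417 = 8.93405.

8.9340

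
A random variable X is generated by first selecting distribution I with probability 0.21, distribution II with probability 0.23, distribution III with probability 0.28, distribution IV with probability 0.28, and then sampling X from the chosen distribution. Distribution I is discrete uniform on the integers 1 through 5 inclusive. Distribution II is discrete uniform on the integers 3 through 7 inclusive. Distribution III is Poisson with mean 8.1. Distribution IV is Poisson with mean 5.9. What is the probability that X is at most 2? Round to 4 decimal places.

0.1062

Conditional on each component, P(X ≤ 2): I: 0.4; II: 0; III: 0.0127198; IV: 0.0665822.
By total probability, P(X ≤ 2) = 0.21·0.4 + 0.23·0 + 0.28·0.0127198 + 0.28·0.0665822 = 0.106205.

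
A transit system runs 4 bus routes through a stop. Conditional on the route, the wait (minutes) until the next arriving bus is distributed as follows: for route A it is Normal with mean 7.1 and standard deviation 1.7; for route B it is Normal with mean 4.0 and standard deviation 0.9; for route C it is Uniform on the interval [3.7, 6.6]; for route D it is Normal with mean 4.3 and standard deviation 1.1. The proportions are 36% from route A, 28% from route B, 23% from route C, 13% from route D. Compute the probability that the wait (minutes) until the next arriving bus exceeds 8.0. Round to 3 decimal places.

Conditional on each route, P(X > 8.0): A: 0.29826; B: 4.40596e-06; C: 0; D: 0.000384614.
By total probability, P(X > 8.0) = 0.36·0.29826 + 0.28·4.40596e-06 + 0.23·0 + 0.13·0.000384614 = 0.107425.

0.107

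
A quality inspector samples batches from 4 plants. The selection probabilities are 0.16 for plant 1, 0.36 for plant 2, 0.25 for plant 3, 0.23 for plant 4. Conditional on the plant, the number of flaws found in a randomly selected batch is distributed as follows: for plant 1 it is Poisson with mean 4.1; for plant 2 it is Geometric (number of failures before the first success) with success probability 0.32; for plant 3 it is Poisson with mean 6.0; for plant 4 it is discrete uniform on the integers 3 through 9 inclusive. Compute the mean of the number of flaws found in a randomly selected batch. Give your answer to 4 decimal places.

Component means — 1: 4.1; 2: 2.125; 3: 6; 4: 6.
E[X] = 0.16·4.1 + 0.36·2.125 + 0.25·6 + 0.23·6 = 4.301.

4.3010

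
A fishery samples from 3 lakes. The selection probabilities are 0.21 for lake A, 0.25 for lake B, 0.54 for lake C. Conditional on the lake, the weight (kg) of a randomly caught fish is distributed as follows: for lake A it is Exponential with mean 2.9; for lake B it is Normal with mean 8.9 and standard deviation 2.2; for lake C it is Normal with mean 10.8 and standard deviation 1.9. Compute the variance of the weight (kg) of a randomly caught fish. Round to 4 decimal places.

Per component, A: μ=2.9, E[X²]=16.82; B: μ=8.9, E[X²]=84.05; C: μ=10.8, E[X²]=120.25.
E[X] = 0.21·2.9 + 0.25·8.9 + 0.54·10.8 = 8.666.
E[X²] = 0.21·16.82 + 0.25·84.05 + 0.54·120.25 = 89.4797.
Var(X) = E[X²] − (E[X])² = 89.4797 − 75.0996 = 14.3801.

14.3801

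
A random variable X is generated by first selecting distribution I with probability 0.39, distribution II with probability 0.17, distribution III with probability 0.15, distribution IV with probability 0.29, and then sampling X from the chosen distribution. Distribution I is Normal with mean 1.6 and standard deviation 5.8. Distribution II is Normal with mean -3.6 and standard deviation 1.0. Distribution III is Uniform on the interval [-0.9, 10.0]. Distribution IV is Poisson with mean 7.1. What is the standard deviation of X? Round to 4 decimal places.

Per component, I: μ=1.6, E[X²]=36.2; II: μ=-3.6, E[X²]=13.96; III: μ=4.55, E[X²]=30.6033; IV: μ=7.1, E[X²]=57.51.
E[X] = 0.39·1.6 + 0.17·-3.6 + 0.15·4.55 + 0.29·7.1 = 2.7535.
E[X²] = 0.39·36.2 + 0.17·13.96 + 0.15·30.6033 + 0.29·57.51 = 37.7596.
Var(X) = E[X²] − (E[X])² = 37.7596 − 7.58176 = 30.1778.
SD(X) = √30.1778 = 5.49344.

5.4934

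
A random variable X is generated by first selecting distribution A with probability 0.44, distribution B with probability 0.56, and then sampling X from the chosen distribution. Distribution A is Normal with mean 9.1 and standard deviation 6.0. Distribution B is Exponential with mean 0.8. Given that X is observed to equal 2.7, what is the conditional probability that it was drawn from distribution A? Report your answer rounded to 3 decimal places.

Likelihoods f(2.7 | ·): A: 0.0376438; B: 0.0427726.
Posterior ∝ prior × likelihood. Numerator for A: 0.44·0.0376438 = 0.0165633.
Normalizing constant: 0.44·0.0376438 + 0.56·0.0427726 = 0.040516.
P(A | observation) = 0.0165633 / 0.040516 = 0.408809.

0.409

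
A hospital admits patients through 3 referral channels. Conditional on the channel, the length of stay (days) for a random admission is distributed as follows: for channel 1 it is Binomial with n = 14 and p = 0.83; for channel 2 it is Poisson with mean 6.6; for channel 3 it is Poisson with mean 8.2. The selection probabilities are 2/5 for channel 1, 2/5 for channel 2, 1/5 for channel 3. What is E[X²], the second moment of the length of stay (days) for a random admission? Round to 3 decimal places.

For each component E[X²] = Var + (mean)², giving 1: 137; 2: 50.16; 3: 75.44.
Overall E[X²] = 0.4·137 + 0.4·50.16 + 0.2·75.44 = 89.9519.

89.952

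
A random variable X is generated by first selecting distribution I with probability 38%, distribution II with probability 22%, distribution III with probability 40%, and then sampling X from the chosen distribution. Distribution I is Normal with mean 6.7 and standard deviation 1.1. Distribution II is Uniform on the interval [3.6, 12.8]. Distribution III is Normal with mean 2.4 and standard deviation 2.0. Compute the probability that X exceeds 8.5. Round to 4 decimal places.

Conditional on each component, P(X > 8.5): I: 0.0508818; II: 0.467391; III: 0.00114421.
By total probability, P(X > 8.5) = 0.38·0.0508818 + 0.22·0.467391 + 0.4·0.00114421 = 0.122619.

0.1226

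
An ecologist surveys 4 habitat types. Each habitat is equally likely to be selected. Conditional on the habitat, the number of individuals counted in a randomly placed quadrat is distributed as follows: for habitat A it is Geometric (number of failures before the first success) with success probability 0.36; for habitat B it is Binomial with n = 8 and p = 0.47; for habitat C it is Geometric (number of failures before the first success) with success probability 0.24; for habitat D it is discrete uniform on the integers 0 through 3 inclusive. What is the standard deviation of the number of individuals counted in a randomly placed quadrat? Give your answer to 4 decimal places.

Per component, A: μ=1.77778, E[X²]=8.09877; B: μ=3.76, E[X²]=16.1304; C: μ=3.16667, E[X²]=23.2222; D: μ=1.5, E[X²]=3.5.
E[X] = 0.25·1.77778 + 0.25·3.76 + 0.25·3.16667 + 0.25·1.5 = 2.55111.
E[X²] = 0.25·8.09877 + 0.25·16.1304 + 0.25·23.2222 + 0.25·3.5 = 12.7378.
Var(X) = E[X²] − (E[X])² = 12.7378 − 6.50817 = 6.22968.
SD(X) = √6.22968 = 2.49593.

2.4959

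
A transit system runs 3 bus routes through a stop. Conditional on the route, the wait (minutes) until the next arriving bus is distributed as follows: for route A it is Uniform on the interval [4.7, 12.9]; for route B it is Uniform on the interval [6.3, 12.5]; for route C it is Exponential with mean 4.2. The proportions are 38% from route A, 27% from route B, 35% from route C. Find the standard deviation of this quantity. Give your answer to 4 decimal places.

3.8177

Per component, A: μ=8.8, E[X²]=83.0433; B: μ=9.4, E[X²]=91.5633; C: μ=4.2, E[X²]=35.28.
E[X] = 0.38·8.8 + 0.27·9.4 + 0.35·4.2 = 7.352.
E[X²] = 0.38·83.0433 + 0.27·91.5633 + 0.35·35.28 = 68.6266.
Var(X) = E[X²] − (E[X])² = 68.6266 − 54.0519 = 14.5747.
SD(X) = √14.5747 = 3.81768.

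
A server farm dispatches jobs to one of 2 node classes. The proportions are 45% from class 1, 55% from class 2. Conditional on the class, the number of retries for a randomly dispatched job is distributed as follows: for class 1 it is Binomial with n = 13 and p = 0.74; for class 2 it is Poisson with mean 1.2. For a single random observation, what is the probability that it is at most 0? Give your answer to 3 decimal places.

0.166

Conditional on each class, P(X ≤ 0): 1: 2.48115e-08; 2: 0.301194.
By total probability, P(X ≤ 0) = 0.45·2.48115e-08 + 0.55·0.301194 = 0.165657.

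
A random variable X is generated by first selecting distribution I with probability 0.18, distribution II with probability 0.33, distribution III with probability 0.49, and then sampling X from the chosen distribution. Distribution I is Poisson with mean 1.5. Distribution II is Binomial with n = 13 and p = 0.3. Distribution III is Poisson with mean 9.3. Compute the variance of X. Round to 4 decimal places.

Per component, I: μ=1.5, E[X²]=3.75; II: μ=3.9, E[X²]=17.94; III: μ=9.3, E[X²]=95.79.
E[X] = 0.18·1.5 + 0.33·3.9 + 0.49·9.3 = 6.114.
E[X²] = 0.18·3.75 + 0.33·17.94 + 0.49·95.79 = 53.5323.
Var(X) = E[X²] − (E[X])² = 53.5323 − 37.381 = 16.1513.

16.1513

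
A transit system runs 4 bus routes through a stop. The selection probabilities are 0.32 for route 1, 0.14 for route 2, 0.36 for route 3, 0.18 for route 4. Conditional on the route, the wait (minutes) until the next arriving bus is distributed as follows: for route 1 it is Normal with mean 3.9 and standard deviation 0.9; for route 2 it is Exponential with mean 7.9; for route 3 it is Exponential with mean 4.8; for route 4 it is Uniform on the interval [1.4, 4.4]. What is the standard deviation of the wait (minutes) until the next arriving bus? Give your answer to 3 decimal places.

Per component, 1: μ=3.9, E[X²]=16.02; 2: μ=7.9, E[X²]=124.82; 3: μ=4.8, E[X²]=46.08; 4: μ=2.9, E[X²]=9.16.
E[X] = 0.32·3.9 + 0.14·7.9 + 0.36·4.8 + 0.18·2.9 = 4.604.
E[X²] = 0.32·16.02 + 0.14·124.82 + 0.36·46.08 + 0.18·9.16 = 40.8388.
Var(X) = E[X²] − (E[X])² = 40.8388 − 21.1968 = 19.642.
SD(X) = √19.642 = 4.43193.

4.432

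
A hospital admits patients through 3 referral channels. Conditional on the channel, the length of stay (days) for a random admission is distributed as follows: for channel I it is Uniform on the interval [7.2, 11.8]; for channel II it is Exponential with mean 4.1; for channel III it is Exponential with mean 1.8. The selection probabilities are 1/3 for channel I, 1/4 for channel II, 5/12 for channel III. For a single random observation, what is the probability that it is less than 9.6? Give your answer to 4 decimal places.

Conditional on each channel, P(X < 9.6): I: 0.521739; II: 0.903813; III: 0.995172.
By total probability, P(X < 9.6) = 0.333333·0.521739 + 0.25·0.903813 + 0.416667·0.995172 = 0.814521.

0.8145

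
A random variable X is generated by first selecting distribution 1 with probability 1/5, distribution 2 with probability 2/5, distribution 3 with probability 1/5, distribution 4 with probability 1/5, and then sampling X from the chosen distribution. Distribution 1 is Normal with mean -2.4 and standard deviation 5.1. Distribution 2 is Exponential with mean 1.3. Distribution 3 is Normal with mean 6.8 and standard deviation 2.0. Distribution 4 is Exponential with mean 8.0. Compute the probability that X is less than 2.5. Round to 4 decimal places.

Conditional on each component, P(X < 2.5): 1: 0.83167; 2: 0.853843; 3: 0.0157776; 4: 0.268384.
By total probability, P(X < 2.5) = 0.2·0.83167 + 0.4·0.853843 + 0.2·0.0157776 + 0.2·0.268384 = 0.564704.

0.5647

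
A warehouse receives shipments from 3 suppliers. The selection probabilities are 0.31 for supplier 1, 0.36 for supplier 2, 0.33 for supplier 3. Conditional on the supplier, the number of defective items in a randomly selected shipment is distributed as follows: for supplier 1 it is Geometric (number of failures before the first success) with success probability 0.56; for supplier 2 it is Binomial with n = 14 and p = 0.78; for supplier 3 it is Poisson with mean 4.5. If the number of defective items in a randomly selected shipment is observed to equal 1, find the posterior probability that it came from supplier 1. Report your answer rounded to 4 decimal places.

Likelihoods P(X=1 | ·): 1: 0.2464; 2: 3.08829e-08; 3: 0.0499905.
Posterior ∝ prior × likelihood. Numerator for 1: 0.31·0.2464 = 0.076384.
Normalizing constant: 0.31·0.2464 + 0.36·3.08829e-08 + 0.33·0.0499905 = 0.0928809.
P(1 | observation) = 0.076384 / 0.0928809 = 0.822387.

0.8224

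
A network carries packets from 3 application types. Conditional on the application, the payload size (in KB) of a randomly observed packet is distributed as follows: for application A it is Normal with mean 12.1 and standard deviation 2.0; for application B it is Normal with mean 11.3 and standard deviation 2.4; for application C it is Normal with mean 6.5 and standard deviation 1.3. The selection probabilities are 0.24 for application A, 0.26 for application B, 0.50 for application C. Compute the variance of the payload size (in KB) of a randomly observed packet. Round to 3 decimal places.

Per component, A: μ=12.1, E[X²]=150.41; B: μ=11.3, E[X²]=133.45; C: μ=6.5, E[X²]=43.94.
E[X] = 0.24·12.1 + 0.26·11.3 + 0.5·6.5 = 9.092.
E[X²] = 0.24·150.41 + 0.26·133.45 + 0.5·43.94 = 92.7654.
Var(X) = E[X²] − (E[X])² = 92.7654 − 82.6645 = 10.1009.

10.101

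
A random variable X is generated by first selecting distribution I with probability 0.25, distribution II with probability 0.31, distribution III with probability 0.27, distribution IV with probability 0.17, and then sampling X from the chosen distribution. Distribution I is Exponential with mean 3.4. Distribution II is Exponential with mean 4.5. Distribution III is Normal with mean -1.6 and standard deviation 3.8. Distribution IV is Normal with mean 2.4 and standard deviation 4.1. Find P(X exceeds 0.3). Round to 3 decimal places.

0.720

Conditional on each component, P(X > 0.3): I: 0.915545; II: 0.935507; III: 0.308538; IV: 0.695743.
By total probability, P(X > 0.3) = 0.25·0.915545 + 0.31·0.935507 + 0.27·0.308538 + 0.17·0.695743 = 0.720475.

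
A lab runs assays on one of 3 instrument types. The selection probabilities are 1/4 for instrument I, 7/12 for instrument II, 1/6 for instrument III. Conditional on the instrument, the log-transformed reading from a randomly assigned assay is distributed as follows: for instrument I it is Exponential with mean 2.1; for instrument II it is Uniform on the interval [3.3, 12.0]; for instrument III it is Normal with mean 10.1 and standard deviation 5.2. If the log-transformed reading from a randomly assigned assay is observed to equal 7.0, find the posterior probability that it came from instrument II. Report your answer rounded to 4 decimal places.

Likelihoods f(7.0 | ·): I: 0.0169876; II: 0.114943; III: 0.0642292.
Posterior ∝ prior × likelihood. Numerator for II: 0.583333·0.114943 = 0.0670498.
Normalizing constant: 0.25·0.0169876 + 0.583333·0.114943 + 0.166667·0.0642292 = 0.0820016.
P(II | observation) = 0.0670498 / 0.0820016 = 0.817665.

0.8177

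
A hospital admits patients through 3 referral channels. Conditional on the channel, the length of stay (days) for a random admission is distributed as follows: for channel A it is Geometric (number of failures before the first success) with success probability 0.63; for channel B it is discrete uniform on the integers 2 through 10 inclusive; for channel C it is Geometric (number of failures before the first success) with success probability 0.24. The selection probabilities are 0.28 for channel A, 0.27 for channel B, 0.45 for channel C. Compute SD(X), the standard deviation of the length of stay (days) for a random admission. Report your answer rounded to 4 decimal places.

3.4680

Per component, A: μ=0.587302, E[X²]=1.27715; B: μ=6, E[X²]=42.6667; C: μ=3.16667, E[X²]=23.2222.
E[X] = 0.28·0.587302 + 0.27·6 + 0.45·3.16667 = 3.20944.
E[X²] = 0.28·1.27715 + 0.27·42.6667 + 0.45·23.2222 = 22.3276.
Var(X) = E[X²] − (E[X])² = 22.3276 − 10.3005 = 12.0271.
SD(X) = √12.0271 = 3.46801.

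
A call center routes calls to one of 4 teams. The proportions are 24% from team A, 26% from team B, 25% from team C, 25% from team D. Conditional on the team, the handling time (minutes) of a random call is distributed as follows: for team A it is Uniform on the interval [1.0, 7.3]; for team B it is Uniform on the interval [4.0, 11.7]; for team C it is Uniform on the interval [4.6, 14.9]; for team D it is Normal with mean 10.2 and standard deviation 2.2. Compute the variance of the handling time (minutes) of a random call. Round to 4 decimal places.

11.0369

Per component, A: μ=4.15, E[X²]=20.53; B: μ=7.85, E[X²]=66.5633; C: μ=9.75, E[X²]=103.903; D: μ=10.2, E[X²]=108.88.
E[X] = 0.24·4.15 + 0.26·7.85 + 0.25·9.75 + 0.25·10.2 = 8.0245.
E[X²] = 0.24·20.53 + 0.26·66.5633 + 0.25·103.903 + 0.25·108.88 = 75.4295.
Var(X) = E[X²] − (E[X])² = 75.4295 − 64.3926 = 11.0369.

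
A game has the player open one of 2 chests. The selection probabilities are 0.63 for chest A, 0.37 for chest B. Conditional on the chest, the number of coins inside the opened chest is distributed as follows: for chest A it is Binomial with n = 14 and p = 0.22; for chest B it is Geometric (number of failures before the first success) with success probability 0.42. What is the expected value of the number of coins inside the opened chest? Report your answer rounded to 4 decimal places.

Component means — A: 3.08; B: 1.38095.
E[X] = 0.63·3.08 + 0.37·1.38095 = 2.45135.

2.4514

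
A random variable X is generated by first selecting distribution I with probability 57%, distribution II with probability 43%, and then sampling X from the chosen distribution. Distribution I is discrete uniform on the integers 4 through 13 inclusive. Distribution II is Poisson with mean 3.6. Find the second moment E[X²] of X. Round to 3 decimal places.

53.006

For each component E[X²] = Var + (mean)², giving I: 80.5; II: 16.56.
Overall E[X²] = 0.57·80.5 + 0.43·16.56 = 53.0058.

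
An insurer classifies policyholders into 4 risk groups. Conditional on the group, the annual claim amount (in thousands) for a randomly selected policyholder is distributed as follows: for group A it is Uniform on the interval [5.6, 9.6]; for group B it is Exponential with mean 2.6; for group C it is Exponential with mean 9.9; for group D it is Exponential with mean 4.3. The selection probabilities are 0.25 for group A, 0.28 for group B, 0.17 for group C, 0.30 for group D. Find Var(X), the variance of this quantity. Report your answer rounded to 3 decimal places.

31.605

Per component, A: μ=7.6, E[X²]=59.0933; B: μ=2.6, E[X²]=13.52; C: μ=9.9, E[X²]=196.02; D: μ=4.3, E[X²]=36.98.
E[X] = 0.25·7.6 + 0.28·2.6 + 0.17·9.9 + 0.3·4.3 = 5.601.
E[X²] = 0.25·59.0933 + 0.28·13.52 + 0.17·196.02 + 0.3·36.98 = 62.9763.
Var(X) = E[X²] − (E[X])² = 62.9763 − 31.3712 = 31.6051.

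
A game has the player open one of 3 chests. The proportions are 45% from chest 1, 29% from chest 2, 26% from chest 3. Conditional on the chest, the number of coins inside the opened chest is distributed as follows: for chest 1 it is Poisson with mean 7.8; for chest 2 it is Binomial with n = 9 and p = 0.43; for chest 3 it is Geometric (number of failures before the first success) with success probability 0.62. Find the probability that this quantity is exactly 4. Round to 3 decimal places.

Conditional on each chest, P(X = 4): 1: 0.0631932; 2: 0.25919; 3: 0.0129278.
By total probability, P(X = 4) = 0.45·0.0631932 + 0.29·0.25919 + 0.26·0.0129278 = 0.106963.

0.107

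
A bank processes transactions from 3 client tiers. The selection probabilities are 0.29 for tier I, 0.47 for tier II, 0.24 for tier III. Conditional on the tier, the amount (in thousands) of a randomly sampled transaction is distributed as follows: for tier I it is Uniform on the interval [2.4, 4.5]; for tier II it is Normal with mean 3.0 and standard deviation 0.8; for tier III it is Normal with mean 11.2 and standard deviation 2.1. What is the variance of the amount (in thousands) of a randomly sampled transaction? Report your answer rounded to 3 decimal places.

13.258

Per component, I: μ=3.45, E[X²]=12.27; II: μ=3, E[X²]=9.64; III: μ=11.2, E[X²]=129.85.
E[X] = 0.29·3.45 + 0.47·3 + 0.24·11.2 = 5.0985.
E[X²] = 0.29·12.27 + 0.47·9.64 + 0.24·129.85 = 39.2531.
Var(X) = E[X²] − (E[X])² = 39.2531 − 25.9947 = 13.2584.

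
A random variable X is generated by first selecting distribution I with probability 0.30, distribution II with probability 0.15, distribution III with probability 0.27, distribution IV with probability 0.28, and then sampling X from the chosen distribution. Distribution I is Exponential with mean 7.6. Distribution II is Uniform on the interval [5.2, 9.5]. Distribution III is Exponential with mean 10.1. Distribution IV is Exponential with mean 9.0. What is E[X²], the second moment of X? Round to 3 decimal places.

143.436

For each component E[X²] = Var + (mean)², giving I: 115.52; II: 55.5633; III: 204.02; IV: 162.
Overall E[X²] = 0.3·115.52 + 0.15·55.5633 + 0.27·204.02 + 0.28·162 = 143.436.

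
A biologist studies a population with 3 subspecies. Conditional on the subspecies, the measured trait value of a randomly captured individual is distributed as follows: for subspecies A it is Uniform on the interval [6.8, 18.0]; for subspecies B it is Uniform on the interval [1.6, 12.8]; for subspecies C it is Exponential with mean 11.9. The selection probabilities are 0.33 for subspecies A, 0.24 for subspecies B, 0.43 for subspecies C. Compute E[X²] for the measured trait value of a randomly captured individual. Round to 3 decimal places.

190.925

For each component E[X²] = Var + (mean)², giving A: 164.213; B: 62.2933; C: 283.22.
Overall E[X²] = 0.33·164.213 + 0.24·62.2933 + 0.43·283.22 = 190.925.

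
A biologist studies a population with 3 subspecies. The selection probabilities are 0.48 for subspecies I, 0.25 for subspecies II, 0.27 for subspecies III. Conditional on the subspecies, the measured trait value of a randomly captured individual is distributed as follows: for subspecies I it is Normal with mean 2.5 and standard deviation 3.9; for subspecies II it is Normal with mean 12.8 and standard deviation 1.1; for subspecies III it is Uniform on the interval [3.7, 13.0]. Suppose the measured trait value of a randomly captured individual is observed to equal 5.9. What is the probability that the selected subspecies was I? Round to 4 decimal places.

Likelihoods f(5.9 | ·): I: 0.0699532; II: 1.0361e-09; III: 0.107527.
Posterior ∝ prior × likelihood. Numerator for I: 0.48·0.0699532 = 0.0335776.
Normalizing constant: 0.48·0.0699532 + 0.25·1.0361e-09 + 0.27·0.107527 = 0.0626098.
P(I | observation) = 0.0335776 / 0.0626098 = 0.536299.

0.5363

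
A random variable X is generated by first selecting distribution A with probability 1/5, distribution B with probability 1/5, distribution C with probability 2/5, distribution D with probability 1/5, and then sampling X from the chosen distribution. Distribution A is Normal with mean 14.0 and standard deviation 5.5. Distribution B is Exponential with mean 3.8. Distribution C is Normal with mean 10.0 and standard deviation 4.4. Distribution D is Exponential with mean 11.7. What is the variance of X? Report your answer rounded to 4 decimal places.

Per component, A: μ=14, E[X²]=226.25; B: μ=3.8, E[X²]=28.88; C: μ=10, E[X²]=119.36; D: μ=11.7, E[X²]=273.78.
E[X] = 0.2·14 + 0.2·3.8 + 0.4·10 + 0.2·11.7 = 9.9.
E[X²] = 0.2·226.25 + 0.2·28.88 + 0.4·119.36 + 0.2·273.78 = 153.526.
Var(X) = E[X²] − (E[X])² = 153.526 − 98.01 = 55.516.

55.5160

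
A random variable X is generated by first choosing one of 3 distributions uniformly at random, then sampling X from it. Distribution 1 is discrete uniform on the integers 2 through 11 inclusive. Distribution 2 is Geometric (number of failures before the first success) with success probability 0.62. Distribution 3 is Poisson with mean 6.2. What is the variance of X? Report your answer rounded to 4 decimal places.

Per component, 1: μ=6.5, E[X²]=50.5; 2: μ=0.612903, E[X²]=1.3642; 3: μ=6.2, E[X²]=44.64.
E[X] = 0.333333·6.5 + 0.333333·0.612903 + 0.333333·6.2 = 4.43763.
E[X²] = 0.333333·50.5 + 0.333333·1.3642 + 0.333333·44.64 = 32.1681.
Var(X) = E[X²] − (E[X])² = 32.1681 − 19.6926 = 12.4755.

12.4755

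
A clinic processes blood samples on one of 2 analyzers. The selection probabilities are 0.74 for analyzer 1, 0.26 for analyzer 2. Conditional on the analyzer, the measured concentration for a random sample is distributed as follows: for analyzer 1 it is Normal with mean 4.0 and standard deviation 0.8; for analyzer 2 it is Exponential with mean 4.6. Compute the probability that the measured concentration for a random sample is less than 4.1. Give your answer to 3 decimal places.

0.560

Conditional on each analyzer, P(X < 4.1): 1: 0.549738; 2: 0.58988.
By total probability, P(X < 4.1) = 0.74·0.549738 + 0.26·0.58988 = 0.560175.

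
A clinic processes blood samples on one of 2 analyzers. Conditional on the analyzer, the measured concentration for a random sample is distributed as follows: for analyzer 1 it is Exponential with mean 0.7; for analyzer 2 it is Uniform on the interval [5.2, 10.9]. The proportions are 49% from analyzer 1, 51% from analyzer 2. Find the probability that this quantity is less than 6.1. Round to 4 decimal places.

Conditional on each analyzer, P(X < 6.1): 1: 0.999836; 2: 0.157895.
By total probability, P(X < 6.1) = 0.49·0.999836 + 0.51·0.157895 = 0.570446.

0.5704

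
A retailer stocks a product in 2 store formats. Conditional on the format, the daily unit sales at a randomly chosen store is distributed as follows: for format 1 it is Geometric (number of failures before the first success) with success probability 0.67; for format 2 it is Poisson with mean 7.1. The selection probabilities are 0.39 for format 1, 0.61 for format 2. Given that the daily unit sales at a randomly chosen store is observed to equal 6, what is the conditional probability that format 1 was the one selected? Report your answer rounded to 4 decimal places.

Likelihoods P(X=6 | ·): 1: 0.000865284; 2: 0.1468.
Posterior ∝ prior × likelihood. Numerator for 1: 0.39·0.000865284 = 0.000337461.
Normalizing constant: 0.39·0.000865284 + 0.61·0.1468 = 0.0898856.
P(1 | observation) = 0.000337461 / 0.0898856 = 0.00375433.

0.0038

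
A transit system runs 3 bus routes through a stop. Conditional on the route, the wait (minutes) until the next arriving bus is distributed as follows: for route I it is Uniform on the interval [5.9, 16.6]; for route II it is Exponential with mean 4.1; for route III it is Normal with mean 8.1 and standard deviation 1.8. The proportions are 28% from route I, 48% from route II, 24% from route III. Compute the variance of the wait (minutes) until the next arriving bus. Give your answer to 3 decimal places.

20.899

Per component, I: μ=11.25, E[X²]=136.103; II: μ=4.1, E[X²]=33.62; III: μ=8.1, E[X²]=68.85.
E[X] = 0.28·11.25 + 0.48·4.1 + 0.24·8.1 = 7.062.
E[X²] = 0.28·136.103 + 0.48·33.62 + 0.24·68.85 = 70.7705.
Var(X) = E[X²] − (E[X])² = 70.7705 − 49.8718 = 20.8987.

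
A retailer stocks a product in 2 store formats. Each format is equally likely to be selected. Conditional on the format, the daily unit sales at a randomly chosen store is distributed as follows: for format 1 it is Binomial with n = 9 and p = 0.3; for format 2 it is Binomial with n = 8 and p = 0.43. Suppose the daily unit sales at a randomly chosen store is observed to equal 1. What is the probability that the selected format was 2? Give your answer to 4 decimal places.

Likelihoods P(X=1 | ·): 1: 0.15565; 2: 0.0672485.
Posterior ∝ prior × likelihood. Numerator for 2: 0.5·0.0672485 = 0.0336242.
Normalizing constant: 0.5·0.15565 + 0.5·0.0672485 = 0.111449.
P(2 | observation) = 0.0336242 / 0.111449 = 0.301701.

0.3017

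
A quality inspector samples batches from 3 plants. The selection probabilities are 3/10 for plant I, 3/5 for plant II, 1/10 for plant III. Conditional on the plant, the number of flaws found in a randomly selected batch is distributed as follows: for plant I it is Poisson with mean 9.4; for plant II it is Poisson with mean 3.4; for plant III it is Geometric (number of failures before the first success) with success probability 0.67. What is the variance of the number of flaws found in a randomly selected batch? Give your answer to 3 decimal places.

14.301

Per component, I: μ=9.4, E[X²]=97.76; II: μ=3.4, E[X²]=14.96; III: μ=0.492537, E[X²]=0.977723.
E[X] = 0.3·9.4 + 0.6·3.4 + 0.1·0.492537 = 4.90925.
E[X²] = 0.3·97.76 + 0.6·14.96 + 0.1·0.977723 = 38.4018.
Var(X) = E[X²] − (E[X])² = 38.4018 − 24.1008 = 14.301.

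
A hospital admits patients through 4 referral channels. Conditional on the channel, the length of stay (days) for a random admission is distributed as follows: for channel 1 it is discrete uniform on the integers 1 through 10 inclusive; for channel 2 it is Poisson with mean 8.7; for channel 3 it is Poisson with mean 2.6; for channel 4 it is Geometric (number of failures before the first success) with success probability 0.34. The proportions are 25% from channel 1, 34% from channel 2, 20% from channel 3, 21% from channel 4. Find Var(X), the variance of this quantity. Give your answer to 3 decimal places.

Per component, 1: μ=5.5, E[X²]=38.5; 2: μ=8.7, E[X²]=84.39; 3: μ=2.6, E[X²]=9.36; 4: μ=1.94118, E[X²]=9.47751.
E[X] = 0.25·5.5 + 0.34·8.7 + 0.2·2.6 + 0.21·1.94118 = 5.26065.
E[X²] = 0.25·38.5 + 0.34·84.39 + 0.2·9.36 + 0.21·9.47751 = 42.1799.
Var(X) = E[X²] − (E[X])² = 42.1799 − 27.6744 = 14.5055.

14.505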